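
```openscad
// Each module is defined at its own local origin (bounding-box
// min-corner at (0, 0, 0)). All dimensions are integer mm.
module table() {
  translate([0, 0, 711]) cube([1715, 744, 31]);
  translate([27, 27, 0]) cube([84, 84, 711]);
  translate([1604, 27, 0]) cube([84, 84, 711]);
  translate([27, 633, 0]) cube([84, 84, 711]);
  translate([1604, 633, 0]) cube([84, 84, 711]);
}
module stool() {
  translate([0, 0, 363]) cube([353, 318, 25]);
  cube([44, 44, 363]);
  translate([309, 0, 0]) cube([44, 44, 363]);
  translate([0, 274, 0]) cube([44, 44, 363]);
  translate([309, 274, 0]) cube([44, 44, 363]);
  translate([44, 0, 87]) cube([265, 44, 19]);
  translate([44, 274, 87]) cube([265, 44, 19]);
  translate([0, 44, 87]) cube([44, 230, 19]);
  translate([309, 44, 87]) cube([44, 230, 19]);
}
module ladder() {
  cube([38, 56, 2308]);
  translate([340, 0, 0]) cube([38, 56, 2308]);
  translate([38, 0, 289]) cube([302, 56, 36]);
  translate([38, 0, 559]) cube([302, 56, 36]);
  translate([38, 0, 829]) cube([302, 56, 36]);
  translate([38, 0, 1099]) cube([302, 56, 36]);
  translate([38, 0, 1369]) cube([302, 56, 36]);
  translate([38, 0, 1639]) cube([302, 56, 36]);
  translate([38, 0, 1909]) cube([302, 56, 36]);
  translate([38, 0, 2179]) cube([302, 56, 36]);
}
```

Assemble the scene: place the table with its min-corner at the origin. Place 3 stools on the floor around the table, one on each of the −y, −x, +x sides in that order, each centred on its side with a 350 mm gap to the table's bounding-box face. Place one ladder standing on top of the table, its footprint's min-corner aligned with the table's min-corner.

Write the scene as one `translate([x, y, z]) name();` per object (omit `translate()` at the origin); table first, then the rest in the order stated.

table();
translate([681, -668, 0]) stool();
translate([-703, 213, 0]) stool();
translate([2065, 213, 0]) stool();
translate([0, 0, 742]) ladder();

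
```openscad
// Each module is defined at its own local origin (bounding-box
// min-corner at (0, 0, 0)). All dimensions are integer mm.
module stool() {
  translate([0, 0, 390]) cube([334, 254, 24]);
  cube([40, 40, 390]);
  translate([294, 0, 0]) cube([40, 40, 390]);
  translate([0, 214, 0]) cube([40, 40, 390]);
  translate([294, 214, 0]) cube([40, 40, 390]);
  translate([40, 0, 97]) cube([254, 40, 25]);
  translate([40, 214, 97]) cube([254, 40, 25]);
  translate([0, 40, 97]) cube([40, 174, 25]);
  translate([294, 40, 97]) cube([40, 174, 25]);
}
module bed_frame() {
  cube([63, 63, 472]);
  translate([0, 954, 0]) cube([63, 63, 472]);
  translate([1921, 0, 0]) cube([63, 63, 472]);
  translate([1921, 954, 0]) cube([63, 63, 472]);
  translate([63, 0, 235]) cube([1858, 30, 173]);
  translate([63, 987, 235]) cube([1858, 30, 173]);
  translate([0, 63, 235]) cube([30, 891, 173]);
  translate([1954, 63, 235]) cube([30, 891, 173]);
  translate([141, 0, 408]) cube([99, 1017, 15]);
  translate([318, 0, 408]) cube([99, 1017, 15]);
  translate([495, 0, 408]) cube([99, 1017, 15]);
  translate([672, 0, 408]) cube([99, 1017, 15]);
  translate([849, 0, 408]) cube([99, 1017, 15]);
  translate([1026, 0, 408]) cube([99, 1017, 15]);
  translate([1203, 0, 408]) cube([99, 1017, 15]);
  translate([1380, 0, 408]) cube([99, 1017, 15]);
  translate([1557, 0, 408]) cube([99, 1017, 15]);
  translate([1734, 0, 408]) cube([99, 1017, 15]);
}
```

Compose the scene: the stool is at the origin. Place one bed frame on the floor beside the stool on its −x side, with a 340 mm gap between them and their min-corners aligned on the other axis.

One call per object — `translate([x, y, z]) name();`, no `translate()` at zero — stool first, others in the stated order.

stool();
translate([-2324, 0, 0]) bed_frame();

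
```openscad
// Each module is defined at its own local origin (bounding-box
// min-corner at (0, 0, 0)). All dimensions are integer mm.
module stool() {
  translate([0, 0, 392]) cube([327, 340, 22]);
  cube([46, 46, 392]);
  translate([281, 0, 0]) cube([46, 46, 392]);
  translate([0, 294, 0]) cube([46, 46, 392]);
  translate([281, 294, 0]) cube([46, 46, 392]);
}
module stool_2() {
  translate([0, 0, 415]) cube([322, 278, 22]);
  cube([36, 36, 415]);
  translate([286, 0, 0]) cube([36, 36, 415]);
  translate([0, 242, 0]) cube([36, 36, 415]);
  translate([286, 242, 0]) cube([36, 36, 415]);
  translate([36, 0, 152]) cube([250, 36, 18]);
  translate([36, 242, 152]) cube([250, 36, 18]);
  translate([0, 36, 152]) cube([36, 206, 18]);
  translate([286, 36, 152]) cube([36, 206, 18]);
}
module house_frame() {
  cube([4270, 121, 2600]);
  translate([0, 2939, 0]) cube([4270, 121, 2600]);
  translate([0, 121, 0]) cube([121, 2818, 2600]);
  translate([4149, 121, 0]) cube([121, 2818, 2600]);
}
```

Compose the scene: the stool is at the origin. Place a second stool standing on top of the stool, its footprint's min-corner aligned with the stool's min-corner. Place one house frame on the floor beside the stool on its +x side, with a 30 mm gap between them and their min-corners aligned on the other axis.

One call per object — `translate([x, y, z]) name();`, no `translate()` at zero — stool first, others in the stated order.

stool();
translate([0, 0, 414]) stool_2();
translate([357, 0, 0]) house_frame();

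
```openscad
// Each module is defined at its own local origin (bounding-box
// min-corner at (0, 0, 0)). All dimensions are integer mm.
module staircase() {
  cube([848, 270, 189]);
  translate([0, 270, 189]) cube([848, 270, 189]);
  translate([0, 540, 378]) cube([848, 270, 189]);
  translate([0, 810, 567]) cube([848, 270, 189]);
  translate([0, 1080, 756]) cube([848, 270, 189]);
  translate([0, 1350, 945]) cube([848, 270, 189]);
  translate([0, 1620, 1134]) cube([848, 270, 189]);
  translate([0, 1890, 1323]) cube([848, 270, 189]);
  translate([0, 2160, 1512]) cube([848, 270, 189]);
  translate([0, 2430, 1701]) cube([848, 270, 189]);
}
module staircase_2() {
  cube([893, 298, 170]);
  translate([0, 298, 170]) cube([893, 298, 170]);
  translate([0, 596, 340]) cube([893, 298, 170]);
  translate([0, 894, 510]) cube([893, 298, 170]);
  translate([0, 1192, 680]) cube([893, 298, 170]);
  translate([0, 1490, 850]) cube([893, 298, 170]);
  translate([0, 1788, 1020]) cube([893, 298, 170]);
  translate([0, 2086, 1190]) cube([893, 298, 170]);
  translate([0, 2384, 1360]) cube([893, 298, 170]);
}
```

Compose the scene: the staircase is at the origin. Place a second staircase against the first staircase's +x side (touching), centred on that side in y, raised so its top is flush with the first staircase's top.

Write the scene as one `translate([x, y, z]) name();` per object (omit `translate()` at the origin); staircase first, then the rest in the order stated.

staircase();
translate([848, 9, 360]) staircase_2();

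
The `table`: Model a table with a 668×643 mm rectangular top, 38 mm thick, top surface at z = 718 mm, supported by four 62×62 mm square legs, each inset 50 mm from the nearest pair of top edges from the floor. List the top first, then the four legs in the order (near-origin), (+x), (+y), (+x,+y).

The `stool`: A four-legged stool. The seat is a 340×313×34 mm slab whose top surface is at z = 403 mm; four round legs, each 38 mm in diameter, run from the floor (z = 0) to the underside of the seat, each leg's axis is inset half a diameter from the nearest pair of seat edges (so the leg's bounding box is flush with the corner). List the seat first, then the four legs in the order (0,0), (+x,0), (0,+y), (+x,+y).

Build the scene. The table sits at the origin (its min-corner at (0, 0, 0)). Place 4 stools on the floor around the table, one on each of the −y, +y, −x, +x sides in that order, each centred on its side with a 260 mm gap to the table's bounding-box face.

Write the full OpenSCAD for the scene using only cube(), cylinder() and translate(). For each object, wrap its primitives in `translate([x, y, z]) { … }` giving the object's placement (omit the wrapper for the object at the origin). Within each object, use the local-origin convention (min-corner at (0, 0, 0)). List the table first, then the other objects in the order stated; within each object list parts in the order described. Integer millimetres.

translate([0, 0, 680]) cube([668, 643, 38]);
translate([50, 50, 0]) cube([62, 62, 680]);
translate([556, 50, 0]) cube([62, 62, 680]);
translate([50, 531, 0]) cube([62, 62, 680]);
translate([556, 531, 0]) cube([62, 62, 680]);
translate([164, -573, 0]) {
  translate([0, 0, 369]) cube([340, 313, 34]);
  translate([19, 19, 0]) cylinder(h = 369, r = 19);
  translate([321, 19, 0]) cylinder(h = 369, r = 19);
  translate([19, 294, 0]) cylinder(h = 369, r = 19);
  translate([321, 294, 0]) cylinder(h = 369, r = 19);
}
translate([164, 903, 0]) {
  translate([0, 0, 369]) cube([340, 313, 34]);
  translate([19, 19, 0]) cylinder(h = 369, r = 19);
  translate([321, 19, 0]) cylinder(h = 369, r = 19);
  translate([19, 294, 0]) cylinder(h = 369, r = 19);
  translate([321, 294, 0]) cylinder(h = 369, r = 19);
}
translate([-600, 165, 0]) {
  translate([0, 0, 369]) cube([340, 313, 34]);
  translate([19, 19, 0]) cylinder(h = 369, r = 19);
  translate([321, 19, 0]) cylinder(h = 369, r = 19);
  translate([19, 294, 0]) cylinder(h = 369, r = 19);
  translate([321, 294, 0]) cylinder(h = 369, r = 19);
}
translate([928, 165, 0]) {
  translate([0, 0, 369]) cube([340, 313, 34]);
  translate([19, 19, 0]) cylinder(h = 369, r = 19);
  translate([321, 19, 0]) cylinder(h = 369, r = 19);
  translate([19, 294, 0]) cylinder(h = 369, r = 19);
  translate([321, 294, 0]) cylinder(h = 369, r = 19);
}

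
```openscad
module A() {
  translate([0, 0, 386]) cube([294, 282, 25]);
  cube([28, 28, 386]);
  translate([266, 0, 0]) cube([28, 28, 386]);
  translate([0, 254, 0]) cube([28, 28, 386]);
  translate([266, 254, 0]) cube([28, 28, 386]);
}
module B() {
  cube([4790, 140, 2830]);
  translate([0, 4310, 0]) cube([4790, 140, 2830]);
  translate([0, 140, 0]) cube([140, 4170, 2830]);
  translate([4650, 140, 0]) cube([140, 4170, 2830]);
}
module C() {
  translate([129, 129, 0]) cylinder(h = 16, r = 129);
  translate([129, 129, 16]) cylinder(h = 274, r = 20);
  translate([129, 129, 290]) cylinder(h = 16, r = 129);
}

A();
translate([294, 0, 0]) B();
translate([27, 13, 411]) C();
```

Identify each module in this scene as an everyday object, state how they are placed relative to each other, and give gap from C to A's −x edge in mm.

A is a stool. B is a house frame. C is a spool. The house frame is against the stool's +x side, with their −y faces flush. The spool is on top of the stool. The gap from the spool to the stool's −x edge is 27 mm.

The spool's min-x is at 27; the stool's min-x is 0; gap = 27 mm.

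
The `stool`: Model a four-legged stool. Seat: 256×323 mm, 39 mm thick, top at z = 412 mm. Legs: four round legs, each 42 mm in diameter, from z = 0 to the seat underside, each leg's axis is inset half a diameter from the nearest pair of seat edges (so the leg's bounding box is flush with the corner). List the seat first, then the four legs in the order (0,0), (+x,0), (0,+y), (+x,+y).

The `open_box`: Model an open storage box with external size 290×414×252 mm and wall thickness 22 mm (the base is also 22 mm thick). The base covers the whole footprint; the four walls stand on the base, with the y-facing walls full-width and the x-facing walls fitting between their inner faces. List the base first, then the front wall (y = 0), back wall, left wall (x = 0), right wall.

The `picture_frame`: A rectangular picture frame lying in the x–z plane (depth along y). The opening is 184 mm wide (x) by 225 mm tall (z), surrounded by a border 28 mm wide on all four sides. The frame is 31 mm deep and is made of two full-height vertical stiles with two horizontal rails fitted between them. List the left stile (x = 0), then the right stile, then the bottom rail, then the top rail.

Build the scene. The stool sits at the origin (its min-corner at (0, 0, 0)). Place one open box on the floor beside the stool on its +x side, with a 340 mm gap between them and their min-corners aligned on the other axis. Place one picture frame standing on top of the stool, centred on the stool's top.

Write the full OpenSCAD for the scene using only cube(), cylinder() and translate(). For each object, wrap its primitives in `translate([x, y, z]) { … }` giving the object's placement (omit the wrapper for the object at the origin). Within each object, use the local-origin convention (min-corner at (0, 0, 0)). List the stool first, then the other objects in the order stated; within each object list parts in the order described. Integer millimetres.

translate([0, 0, 373]) cube([256, 323, 39]);
translate([21, 21, 0]) cylinder(h = 373, r = 21);
translate([235, 21, 0]) cylinder(h = 373, r = 21);
translate([21, 302, 0]) cylinder(h = 373, r = 21);
translate([235, 302, 0]) cylinder(h = 373, r = 21);
translate([596, 0, 0]) {
  cube([290, 414, 22]);
  translate([0, 0, 22]) cube([290, 22, 230]);
  translate([0, 392, 22]) cube([290, 22, 230]);
  translate([0, 22, 22]) cube([22, 370, 230]);
  translate([268, 22, 22]) cube([22, 370, 230]);
}
translate([8, 146, 412]) {
  cube([28, 31, 281]);
  translate([212, 0, 0]) cube([28, 31, 281]);
  translate([28, 0, 0]) cube([184, 31, 28]);
  translate([28, 0, 253]) cube([184, 31, 28]);
}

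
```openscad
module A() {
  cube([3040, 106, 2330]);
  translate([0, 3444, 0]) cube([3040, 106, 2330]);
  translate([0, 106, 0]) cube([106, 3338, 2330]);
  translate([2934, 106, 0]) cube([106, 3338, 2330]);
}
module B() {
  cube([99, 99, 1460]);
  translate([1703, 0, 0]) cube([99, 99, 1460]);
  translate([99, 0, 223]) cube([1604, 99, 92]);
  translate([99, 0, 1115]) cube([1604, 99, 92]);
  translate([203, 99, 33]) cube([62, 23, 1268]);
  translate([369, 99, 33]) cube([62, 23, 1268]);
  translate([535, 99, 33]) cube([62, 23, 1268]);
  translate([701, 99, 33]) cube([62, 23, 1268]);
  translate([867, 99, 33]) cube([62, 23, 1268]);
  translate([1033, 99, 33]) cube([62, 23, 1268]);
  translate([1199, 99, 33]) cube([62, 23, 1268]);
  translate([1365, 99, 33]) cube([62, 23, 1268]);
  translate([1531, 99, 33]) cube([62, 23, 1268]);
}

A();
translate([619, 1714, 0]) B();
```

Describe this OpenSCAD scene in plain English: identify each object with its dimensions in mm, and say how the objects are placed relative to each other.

A is the wall frame of a small rectangular building: four walls, each 2330 mm tall and 106 mm thick, enclosing a footprint 3040 mm (x) by 3550 mm (y) outside-to-outside, with no floor or roof. The front and back walls (the −y and +y sides) span the full width; the two side walls fit between them.

B is a fence section. Two 99×99 mm posts, 1460 mm tall, stand on the floor with a clear span of 1604 mm between their inner faces. Two horizontal rails of 99×92 mm section span the gap between the posts with their undersides at z = 223 mm and z = 1115 mm, flush with the posts' −y face. 9 pickets, each 62 mm wide, 23 mm thick and 1268 mm tall, are fixed to the +y face of the rails with their bottoms at z = 33 mm, evenly spaced across the span with equal gaps (rounded down to the nearest mm) at the −x end and between each pair — any rounding remainder accumulates at the +x end.

The fence section sits inside the house frame, centred.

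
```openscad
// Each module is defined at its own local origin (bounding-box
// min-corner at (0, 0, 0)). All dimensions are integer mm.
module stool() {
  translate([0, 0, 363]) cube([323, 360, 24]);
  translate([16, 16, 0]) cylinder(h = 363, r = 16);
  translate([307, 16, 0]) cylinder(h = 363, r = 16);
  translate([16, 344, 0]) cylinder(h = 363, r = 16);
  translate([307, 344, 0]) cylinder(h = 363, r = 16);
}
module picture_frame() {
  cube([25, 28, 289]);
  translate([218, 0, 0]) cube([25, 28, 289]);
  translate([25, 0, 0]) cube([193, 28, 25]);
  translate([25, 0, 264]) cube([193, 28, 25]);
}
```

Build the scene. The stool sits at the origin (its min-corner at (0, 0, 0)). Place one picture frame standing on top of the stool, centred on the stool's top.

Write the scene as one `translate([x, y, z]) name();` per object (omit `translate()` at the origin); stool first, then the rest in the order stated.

stool();
translate([40, 166, 387]) picture_frame();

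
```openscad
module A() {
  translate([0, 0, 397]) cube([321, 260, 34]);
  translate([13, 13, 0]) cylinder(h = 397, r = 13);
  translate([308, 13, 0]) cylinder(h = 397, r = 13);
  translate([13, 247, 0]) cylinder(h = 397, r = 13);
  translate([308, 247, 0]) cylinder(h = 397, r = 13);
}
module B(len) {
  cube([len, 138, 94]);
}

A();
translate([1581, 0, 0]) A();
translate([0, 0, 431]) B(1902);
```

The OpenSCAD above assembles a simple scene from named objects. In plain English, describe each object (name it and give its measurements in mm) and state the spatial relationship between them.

A is a four-legged stool. The seat is a 321×260×34 mm slab whose top surface is at z = 431 mm; four round legs, each 26 mm in diameter, run from the floor (z = 0) to the underside of the seat, each leg's axis is inset half a diameter from the nearest pair of seat edges (so the leg's bounding box is flush with the corner).

B is a rectangular beam 1902 mm long (x), 138 mm deep (y), 94 mm thick (z).

The beam spans the tops of two stools placed 1260 mm apart, resting at z = 431 mm.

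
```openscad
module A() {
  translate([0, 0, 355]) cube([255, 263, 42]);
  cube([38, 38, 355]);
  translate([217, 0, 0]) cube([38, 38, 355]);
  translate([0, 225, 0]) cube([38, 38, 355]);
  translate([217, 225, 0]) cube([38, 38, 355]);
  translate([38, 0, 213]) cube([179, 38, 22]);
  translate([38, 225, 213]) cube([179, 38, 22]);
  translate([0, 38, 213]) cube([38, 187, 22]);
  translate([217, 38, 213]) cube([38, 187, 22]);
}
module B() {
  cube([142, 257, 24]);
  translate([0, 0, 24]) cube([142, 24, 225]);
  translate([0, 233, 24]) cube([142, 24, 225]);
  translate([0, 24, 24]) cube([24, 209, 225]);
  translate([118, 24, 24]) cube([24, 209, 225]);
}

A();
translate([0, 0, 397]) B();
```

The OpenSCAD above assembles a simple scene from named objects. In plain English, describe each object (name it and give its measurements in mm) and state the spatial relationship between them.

A is a four-legged stool. The seat is 255×263 mm, 42 mm thick, top at z = 397 mm. It stands on four square legs, each 38×38 mm in cross-section, from z = 0 to the seat underside, each flush with a corner of the seat. Four stretchers, 38 mm wide and 22 mm tall, connect adjacent legs with their undersides at z = 213 mm, each running between the inner faces of the legs it joins and aligned with the legs' outer faces on the other axis.

B is an open storage box with external size 142×257×249 mm and wall thickness 24 mm (the base is also 24 mm thick). The base covers the whole footprint; the four walls stand on the base, with the y-facing walls full-width and the x-facing walls fitting between their inner faces.

The open box is on top of the stool.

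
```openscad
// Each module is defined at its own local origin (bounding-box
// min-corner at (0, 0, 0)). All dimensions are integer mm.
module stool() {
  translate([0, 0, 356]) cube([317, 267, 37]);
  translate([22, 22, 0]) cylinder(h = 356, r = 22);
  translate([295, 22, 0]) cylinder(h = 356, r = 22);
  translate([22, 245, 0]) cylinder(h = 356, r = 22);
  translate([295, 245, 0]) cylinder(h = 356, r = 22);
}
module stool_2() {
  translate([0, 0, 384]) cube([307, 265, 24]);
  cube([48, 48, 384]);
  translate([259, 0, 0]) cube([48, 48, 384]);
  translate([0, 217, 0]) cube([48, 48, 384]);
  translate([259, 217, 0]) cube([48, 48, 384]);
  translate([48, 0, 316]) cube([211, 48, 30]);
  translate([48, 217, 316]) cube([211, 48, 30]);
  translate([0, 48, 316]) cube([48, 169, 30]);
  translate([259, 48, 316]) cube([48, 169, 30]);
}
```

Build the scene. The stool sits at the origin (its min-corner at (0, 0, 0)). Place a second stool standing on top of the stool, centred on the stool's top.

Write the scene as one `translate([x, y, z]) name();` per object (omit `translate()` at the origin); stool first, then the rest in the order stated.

stool();
translate([5, 1, 393]) stool_2();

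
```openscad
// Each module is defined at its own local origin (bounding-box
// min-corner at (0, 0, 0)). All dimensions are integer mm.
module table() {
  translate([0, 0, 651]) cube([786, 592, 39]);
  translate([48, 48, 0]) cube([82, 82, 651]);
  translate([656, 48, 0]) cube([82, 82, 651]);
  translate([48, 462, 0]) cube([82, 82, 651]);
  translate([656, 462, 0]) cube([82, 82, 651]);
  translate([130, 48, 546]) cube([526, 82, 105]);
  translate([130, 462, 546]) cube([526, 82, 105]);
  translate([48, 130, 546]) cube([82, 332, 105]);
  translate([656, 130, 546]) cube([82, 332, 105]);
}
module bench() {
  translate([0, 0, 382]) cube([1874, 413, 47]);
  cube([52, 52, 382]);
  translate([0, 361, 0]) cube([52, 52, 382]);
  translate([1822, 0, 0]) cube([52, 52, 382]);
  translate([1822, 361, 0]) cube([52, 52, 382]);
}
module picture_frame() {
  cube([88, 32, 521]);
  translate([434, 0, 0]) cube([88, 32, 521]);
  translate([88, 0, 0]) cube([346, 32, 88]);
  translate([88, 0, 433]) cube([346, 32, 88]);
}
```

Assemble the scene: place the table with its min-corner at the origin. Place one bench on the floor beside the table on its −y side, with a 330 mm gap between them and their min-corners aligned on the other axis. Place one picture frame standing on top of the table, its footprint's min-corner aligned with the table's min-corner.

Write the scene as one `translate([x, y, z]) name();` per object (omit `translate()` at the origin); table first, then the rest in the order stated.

table();
translate([0, -743, 0]) bench();
translate([0, 0, 690]) picture_frame();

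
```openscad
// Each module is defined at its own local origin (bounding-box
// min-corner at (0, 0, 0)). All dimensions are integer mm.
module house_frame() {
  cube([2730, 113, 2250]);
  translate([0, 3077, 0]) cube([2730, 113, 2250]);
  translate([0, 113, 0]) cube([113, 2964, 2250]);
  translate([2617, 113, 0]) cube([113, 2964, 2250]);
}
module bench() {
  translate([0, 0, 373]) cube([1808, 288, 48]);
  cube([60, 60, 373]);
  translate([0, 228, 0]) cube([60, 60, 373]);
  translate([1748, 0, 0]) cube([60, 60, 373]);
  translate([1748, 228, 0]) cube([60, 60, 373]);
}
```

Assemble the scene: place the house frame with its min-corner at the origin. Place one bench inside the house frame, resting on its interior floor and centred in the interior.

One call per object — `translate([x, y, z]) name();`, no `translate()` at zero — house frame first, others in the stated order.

house_frame();
translate([461, 1451, 0]) bench();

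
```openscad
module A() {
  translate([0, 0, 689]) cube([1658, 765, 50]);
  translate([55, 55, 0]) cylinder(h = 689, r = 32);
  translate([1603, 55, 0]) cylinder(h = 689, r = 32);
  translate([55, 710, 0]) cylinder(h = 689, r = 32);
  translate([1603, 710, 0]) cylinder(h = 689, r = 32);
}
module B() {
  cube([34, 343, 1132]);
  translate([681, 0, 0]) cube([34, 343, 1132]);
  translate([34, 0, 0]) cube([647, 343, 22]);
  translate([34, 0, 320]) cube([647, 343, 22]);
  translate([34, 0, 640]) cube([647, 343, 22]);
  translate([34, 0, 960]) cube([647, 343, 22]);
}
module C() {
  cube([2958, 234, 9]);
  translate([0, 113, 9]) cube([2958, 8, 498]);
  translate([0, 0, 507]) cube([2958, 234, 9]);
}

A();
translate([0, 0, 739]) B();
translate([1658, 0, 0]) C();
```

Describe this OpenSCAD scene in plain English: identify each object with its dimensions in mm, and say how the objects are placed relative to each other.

A is a table with a 1658×765 mm rectangular top, 50 mm thick, top surface at z = 739 mm, supported by four round legs of 64 mm diameter, each leg's bounding box inset 23 mm from the nearest pair of top edges, running from the floor.

B is an open bookshelf. Two side panels, each 34 mm thick, 343 mm deep and 1132 mm tall, stand 715 mm apart (outside-to-outside). Between them sit 4 shelves, each 22 mm thick and 343 mm deep, spanning the full gap between the sides. The bottom shelf rests on the floor (its underside at z = 0) and the clear gap between one shelf's top and the next shelf's underside is 298 mm.

C is an I-beam lying along x, 2958 mm long. Overall section height 516 mm. Two flanges 234 mm wide (y) and 9 mm thick, one on the floor and one at the top; a web 8 mm thick runs between them, centred on the flange width.

The bookshelf is on top of the table. The I-beam is against the table's +x side, with their −y faces flush.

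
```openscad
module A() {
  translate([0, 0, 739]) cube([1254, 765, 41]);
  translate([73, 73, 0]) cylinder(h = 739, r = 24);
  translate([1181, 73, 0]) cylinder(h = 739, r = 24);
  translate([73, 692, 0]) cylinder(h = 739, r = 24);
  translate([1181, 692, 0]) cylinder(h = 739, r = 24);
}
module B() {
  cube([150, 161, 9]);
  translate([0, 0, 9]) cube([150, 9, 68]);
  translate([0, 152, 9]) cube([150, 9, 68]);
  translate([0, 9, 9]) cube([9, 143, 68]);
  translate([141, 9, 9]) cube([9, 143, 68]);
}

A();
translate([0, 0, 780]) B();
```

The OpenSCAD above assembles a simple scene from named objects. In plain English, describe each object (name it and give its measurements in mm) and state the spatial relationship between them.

A is a table with a 1254×765 mm rectangular top, 41 mm thick, top surface at z = 780 mm, supported by four round legs of 48 mm diameter, each leg's bounding box inset 49 mm from the nearest pair of top edges, running from the floor.

B is an open-topped rectangular box: outside dimensions 150×161×77 mm, with a uniform wall and base thickness of 9 mm. The base is a full 150×161 slab on the floor; four walls sit on top of the base. The front and back walls (the −y and +y sides) span the full width; the two side walls fit between them.

The open box is on top of the table.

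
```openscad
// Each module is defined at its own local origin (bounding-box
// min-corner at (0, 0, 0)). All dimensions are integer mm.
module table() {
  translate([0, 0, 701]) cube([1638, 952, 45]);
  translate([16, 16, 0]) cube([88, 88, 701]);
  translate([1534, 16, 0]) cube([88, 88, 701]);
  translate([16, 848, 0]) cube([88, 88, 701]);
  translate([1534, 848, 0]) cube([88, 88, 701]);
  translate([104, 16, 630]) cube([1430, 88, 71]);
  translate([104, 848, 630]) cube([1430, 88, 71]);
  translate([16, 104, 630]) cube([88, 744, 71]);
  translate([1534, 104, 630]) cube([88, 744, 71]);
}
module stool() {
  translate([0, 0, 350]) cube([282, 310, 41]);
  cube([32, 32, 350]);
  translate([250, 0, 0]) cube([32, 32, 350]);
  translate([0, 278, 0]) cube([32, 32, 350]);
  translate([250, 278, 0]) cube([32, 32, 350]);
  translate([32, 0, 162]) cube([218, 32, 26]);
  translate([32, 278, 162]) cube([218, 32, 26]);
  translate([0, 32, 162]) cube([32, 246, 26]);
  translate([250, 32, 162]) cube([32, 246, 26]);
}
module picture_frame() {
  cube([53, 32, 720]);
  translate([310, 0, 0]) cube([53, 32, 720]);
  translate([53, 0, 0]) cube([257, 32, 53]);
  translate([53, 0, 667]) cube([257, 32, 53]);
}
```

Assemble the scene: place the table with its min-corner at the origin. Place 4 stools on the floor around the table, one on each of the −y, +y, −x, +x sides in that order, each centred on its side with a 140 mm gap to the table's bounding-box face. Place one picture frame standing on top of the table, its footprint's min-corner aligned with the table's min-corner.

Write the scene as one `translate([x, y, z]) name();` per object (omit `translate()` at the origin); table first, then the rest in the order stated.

table();
translate([678, -450, 0]) stool();
translate([678, 1092, 0]) stool();
translate([-422, 321, 0]) stool();
translate([1778, 321, 0]) stool();
translate([0, 0, 746]) picture_frame();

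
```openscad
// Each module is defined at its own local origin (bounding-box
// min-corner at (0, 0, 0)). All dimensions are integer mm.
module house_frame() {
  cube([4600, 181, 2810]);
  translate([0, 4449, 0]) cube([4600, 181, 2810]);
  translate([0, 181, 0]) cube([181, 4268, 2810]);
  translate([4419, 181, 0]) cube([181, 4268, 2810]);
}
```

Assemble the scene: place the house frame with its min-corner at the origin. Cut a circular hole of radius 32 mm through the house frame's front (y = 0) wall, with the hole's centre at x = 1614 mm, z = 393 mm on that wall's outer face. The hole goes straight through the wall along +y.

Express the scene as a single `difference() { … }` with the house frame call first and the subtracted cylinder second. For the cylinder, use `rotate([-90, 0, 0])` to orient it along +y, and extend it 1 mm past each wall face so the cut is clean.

difference() {
  house_frame();
  translate([1614, -1, 393]) rotate([-90, 0, 0]) cylinder(h = 183, r = 32);
}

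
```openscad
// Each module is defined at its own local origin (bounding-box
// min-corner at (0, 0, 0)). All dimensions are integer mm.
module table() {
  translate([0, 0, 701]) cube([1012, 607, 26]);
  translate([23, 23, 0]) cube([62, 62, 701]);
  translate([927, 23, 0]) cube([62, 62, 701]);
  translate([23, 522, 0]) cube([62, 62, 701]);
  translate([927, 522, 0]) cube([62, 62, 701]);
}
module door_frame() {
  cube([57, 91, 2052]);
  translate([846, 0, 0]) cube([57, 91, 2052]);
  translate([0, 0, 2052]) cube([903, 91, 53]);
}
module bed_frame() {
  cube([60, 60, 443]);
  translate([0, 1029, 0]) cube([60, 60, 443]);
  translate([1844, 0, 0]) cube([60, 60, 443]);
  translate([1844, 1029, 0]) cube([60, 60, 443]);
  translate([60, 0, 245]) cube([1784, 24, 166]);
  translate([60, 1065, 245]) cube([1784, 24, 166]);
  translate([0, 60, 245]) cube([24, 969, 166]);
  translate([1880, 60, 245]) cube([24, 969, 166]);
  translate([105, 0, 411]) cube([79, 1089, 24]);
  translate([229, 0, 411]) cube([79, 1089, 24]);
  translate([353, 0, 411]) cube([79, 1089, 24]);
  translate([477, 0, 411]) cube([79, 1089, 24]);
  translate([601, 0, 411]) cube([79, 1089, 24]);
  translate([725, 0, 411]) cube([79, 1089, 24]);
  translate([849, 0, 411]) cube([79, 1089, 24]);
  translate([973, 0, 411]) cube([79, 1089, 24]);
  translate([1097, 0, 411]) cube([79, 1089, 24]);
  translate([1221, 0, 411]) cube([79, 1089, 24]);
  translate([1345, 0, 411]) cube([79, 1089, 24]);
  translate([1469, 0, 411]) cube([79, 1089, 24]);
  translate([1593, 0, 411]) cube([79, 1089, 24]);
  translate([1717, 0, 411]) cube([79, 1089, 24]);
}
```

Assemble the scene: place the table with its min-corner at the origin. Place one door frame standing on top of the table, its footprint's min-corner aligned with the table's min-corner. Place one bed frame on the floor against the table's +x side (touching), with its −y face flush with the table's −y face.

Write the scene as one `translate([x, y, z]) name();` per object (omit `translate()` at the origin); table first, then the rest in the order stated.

table();
translate([0, 0, 727]) door_frame();
translate([1012, 0, 0]) bed_frame();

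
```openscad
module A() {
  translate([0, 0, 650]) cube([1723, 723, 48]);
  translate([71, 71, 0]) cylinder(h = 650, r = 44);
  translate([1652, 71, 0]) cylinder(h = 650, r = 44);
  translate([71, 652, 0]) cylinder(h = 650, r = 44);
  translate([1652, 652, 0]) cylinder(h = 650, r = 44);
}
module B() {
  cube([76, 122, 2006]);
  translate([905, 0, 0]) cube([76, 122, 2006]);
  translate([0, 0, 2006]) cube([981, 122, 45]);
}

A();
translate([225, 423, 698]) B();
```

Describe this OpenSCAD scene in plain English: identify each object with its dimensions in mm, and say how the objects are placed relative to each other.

A is a table with a 1723×723 mm rectangular top, 48 mm thick, top surface at z = 698 mm, supported by four round legs of 88 mm diameter, each leg's bounding box inset 27 mm from the nearest pair of top edges, running from the floor.

B is a door frame. The clear opening is 829 mm wide and 2006 mm high. Two 76 mm wide jambs, 122 mm deep, stand either side of the opening from the floor to the top of the opening. A 45 mm thick head sits across the top of both jambs, spanning the full outside width of the frame.

The door frame is on top of the table.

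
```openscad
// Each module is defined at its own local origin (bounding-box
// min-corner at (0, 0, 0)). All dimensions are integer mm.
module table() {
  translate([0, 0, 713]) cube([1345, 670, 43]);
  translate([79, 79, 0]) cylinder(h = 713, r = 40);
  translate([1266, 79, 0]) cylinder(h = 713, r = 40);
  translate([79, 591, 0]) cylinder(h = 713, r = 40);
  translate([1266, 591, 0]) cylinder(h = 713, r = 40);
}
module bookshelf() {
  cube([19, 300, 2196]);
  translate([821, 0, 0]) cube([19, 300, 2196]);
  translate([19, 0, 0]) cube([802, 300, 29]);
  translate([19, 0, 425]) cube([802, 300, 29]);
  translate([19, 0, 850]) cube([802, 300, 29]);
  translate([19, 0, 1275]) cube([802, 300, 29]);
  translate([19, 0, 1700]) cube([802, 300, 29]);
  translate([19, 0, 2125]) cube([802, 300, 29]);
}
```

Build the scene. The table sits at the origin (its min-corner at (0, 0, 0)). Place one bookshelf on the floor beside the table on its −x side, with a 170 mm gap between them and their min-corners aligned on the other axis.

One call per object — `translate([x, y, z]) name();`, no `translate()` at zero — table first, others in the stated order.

table();
translate([-1010, 0, 0]) bookshelf();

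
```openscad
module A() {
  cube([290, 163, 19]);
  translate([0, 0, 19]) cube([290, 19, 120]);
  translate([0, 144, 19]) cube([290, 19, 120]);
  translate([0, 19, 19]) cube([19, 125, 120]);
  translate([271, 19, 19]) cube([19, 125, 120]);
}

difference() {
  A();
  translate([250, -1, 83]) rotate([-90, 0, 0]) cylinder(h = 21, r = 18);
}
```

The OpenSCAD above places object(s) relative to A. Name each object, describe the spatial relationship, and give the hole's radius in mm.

A is an open box. The open box has a circular hole through its front wall. The hole's radius is 18 mm.

The subtracted cylinder has r = 18 mm.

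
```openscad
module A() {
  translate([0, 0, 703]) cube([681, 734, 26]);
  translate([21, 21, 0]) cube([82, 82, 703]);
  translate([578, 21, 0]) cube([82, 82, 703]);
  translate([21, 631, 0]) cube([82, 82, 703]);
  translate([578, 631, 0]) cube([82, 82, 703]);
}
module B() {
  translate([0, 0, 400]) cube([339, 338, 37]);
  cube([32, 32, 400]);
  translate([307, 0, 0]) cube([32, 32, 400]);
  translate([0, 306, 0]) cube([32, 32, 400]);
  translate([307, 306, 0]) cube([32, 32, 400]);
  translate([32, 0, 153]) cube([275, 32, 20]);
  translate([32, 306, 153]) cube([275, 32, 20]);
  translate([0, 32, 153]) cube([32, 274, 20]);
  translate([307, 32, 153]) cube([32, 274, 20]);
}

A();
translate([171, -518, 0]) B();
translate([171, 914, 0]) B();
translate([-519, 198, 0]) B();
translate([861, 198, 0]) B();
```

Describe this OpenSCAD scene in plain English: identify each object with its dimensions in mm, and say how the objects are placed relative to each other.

A is a table with a 681×734 mm rectangular top, 26 mm thick, top surface at z = 729 mm, supported by four 82×82 mm square legs, each inset 21 mm from the nearest pair of top edges, running from the floor.

B is a four-legged stool. The seat is a 339×338×37 mm slab whose top surface is at z = 437 mm; four square legs, each 32×32 mm in cross-section, run from the floor (z = 0) to the underside of the seat, each flush with a corner of the seat. Four stretchers, 32 mm wide and 20 mm tall, connect adjacent legs with their undersides at z = 153 mm, each running between the inner faces of the legs it joins and aligned with the legs' outer faces on the other axis.

Four stools sit around the table at the −y, +y, −x, +x sides.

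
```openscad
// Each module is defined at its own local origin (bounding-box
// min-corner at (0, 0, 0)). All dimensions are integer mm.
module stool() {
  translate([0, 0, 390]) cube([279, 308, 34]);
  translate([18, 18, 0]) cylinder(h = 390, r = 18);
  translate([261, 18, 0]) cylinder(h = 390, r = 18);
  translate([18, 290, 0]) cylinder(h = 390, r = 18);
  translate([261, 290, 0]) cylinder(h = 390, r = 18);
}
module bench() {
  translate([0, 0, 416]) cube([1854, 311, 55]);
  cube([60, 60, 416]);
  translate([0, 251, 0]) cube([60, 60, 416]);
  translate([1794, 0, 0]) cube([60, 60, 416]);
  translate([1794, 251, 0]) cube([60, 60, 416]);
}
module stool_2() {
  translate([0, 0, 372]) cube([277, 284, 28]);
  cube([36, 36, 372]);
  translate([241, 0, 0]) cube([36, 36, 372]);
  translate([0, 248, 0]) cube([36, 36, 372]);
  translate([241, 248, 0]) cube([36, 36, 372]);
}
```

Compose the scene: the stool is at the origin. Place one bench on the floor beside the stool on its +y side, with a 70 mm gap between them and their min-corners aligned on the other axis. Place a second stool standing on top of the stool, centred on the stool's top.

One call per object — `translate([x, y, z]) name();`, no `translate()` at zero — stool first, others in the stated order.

stool();
translate([0, 378, 0]) bench();
translate([1, 12, 424]) stool_2();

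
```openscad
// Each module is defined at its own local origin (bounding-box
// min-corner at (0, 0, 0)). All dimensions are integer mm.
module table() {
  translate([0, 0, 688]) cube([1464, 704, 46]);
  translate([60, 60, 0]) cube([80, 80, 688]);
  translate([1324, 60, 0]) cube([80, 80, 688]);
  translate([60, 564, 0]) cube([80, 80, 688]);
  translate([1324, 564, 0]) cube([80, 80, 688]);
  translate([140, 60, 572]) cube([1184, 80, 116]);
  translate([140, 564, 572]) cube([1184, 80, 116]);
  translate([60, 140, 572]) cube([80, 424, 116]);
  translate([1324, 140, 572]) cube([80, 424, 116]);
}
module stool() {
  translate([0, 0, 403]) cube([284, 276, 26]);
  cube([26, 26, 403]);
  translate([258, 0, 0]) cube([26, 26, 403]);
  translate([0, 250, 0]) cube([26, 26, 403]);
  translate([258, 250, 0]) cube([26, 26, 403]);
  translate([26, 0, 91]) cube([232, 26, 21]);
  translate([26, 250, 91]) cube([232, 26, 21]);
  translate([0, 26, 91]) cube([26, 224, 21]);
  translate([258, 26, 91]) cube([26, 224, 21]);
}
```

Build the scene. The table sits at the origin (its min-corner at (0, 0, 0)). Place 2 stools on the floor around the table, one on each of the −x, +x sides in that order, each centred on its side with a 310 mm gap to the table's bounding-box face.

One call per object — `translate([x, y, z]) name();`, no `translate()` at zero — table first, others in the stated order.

table();
translate([-594, 214, 0]) stool();
translate([1774, 214, 0]) stool();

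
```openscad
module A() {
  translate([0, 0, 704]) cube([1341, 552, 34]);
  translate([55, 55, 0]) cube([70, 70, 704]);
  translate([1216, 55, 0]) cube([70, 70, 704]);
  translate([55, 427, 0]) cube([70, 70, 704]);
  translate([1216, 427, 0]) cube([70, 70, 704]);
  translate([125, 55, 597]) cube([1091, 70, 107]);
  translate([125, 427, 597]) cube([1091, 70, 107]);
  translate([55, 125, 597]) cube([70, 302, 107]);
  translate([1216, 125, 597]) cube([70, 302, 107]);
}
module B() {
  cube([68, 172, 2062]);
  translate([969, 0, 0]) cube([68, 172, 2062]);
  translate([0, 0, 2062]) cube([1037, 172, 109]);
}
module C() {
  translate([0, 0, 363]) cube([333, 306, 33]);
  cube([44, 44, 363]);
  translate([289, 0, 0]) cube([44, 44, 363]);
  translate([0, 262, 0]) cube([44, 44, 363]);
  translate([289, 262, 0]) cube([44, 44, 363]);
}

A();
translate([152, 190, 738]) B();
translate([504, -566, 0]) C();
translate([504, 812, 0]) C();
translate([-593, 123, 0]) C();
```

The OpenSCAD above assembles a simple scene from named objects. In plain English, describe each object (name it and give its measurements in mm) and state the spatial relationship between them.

A is a rectangular dining table. The top is 1341×552×34 mm with its upper surface at z = 738 mm. It stands on four 70×70 mm square legs, each inset 55 mm from the nearest pair of top edges, running from the floor to the underside of the top. Four apron rails, 70 mm thick and 107 mm tall, run between adjacent legs with their top edges flush with the underside of the top and their outer faces flush with the legs' outer faces.

B is a rectangular door frame: two vertical jambs of 68×172 mm section, 2062 mm tall, with a clear opening 901 mm wide between their inner faces. A header 109 mm tall and 172 mm deep lies on top of the jambs and spans the full outside width.

C is a four-legged stool. The seat is 333×306 mm, 33 mm thick, top at z = 396 mm. It stands on four square legs, each 44×44 mm in cross-section, from z = 0 to the seat underside, each flush with a corner of the seat.

The door frame is on top of the table, centred. Three stools sit around the table at the −y, +y, −x sides.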